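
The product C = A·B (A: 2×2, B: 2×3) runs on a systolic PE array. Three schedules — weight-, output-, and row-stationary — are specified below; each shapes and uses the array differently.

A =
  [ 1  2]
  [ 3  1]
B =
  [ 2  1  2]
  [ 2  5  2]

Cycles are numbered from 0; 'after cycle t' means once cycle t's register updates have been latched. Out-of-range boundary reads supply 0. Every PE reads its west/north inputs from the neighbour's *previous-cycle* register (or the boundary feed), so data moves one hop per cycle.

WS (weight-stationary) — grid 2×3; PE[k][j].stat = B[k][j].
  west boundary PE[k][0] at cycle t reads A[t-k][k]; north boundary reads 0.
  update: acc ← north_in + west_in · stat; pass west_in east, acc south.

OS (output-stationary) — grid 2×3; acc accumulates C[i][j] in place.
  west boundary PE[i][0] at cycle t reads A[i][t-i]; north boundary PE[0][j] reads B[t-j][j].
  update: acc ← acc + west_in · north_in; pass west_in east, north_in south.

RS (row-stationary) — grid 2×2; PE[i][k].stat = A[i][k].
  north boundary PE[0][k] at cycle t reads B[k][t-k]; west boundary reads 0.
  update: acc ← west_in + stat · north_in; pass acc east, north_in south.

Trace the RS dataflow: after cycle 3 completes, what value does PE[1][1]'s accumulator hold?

PE[1][1].acc = 8

RS on a 2×2 grid — tracing PE[1][1] and its feeders:
  cycle 0: PE[0][1] → acc 0, east 0, south 0
  cycle 0: PE[1][0] → acc 0, east 0, south 0
  cycle 0: PE[1][1] → acc 0, east 0, south 0
  cycle 1: PE[0][1] → acc 6, east 6, south 2
  cycle 1: PE[1][0] → acc 6, east 6, south 2
  cycle 1: PE[1][1] → acc 0, east 0, south 0
  cycle 2: PE[0][1] → acc 11, east 11, south 5
  cycle 2: PE[1][0] → acc 3, east 3, south 1
  cycle 2: PE[1][1] → acc 8, east 8, south 2
  cycle 3: PE[0][1] → acc 6, east 6, south 2
  cycle 3: PE[1][0] → acc 6, east 6, south 2
  cycle 3: PE[1][1] → acc 8, east 8, south 5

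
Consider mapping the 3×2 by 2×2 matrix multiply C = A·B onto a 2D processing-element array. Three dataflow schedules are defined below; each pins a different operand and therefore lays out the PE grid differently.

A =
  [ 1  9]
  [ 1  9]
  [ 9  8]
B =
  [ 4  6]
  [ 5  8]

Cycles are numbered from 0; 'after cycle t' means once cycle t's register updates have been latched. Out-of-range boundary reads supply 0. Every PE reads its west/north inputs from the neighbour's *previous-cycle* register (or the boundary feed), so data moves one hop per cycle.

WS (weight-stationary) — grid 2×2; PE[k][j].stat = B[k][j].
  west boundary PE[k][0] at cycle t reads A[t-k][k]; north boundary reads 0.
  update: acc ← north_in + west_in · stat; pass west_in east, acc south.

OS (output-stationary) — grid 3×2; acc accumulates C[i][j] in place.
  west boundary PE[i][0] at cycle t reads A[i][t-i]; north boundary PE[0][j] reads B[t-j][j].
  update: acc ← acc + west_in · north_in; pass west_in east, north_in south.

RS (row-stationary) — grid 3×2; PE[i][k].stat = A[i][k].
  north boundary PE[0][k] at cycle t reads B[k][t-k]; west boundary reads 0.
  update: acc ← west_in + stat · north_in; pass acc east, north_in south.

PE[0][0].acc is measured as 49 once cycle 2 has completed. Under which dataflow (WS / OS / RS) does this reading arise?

dataflow = OS

Under WS (2×2), PE[0][0]:
  @0  [0,0]  acc 4  |  →1  ↓4
  @1  [0,0]  acc 4  |  →1  ↓4
  @2  [0,0]  acc 36  |  →9  ↓36
Under OS (3×2), PE[0][0]:
  @0  [0,0]  acc 4  |  →1  ↓4
  @1  [0,0]  acc 49  |  →9  ↓5
  @2  [0,0]  acc 49  |  →0  ↓0
Under RS (3×2), PE[0][0]:
  @0  [0,0]  acc 4  |  →4  ↓4
  @1  [0,0]  acc 6  |  →6  ↓6
  @2  [0,0]  acc 0  |  →0  ↓0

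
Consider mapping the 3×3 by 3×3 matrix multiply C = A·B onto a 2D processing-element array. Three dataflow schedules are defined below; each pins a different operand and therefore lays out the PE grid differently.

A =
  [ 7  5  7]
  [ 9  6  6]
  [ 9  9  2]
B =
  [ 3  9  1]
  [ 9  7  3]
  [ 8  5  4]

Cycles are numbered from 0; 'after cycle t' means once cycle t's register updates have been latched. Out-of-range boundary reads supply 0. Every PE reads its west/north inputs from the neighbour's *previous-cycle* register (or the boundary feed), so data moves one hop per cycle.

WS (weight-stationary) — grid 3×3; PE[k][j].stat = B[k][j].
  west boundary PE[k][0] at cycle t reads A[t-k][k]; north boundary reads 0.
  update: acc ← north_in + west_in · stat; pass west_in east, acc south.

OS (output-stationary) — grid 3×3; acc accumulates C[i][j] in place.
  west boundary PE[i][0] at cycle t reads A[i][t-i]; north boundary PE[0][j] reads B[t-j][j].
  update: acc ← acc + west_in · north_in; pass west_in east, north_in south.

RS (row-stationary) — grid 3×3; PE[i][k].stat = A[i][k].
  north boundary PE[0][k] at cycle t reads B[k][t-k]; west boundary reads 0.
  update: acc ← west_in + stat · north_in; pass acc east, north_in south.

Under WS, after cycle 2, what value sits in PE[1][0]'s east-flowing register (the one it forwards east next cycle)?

WS 3×3: PE[1][0] cycle-by-cycle (with neighbour feeds):
  after 0 — PE[0][0] acc=21, pass-E 7, pass-S 21
  after 0 — PE[1][0] acc=0, pass-E 0, pass-S 0
  after 1 — PE[0][0] acc=27, pass-E 9, pass-S 27
  after 1 — PE[1][0] acc=66, pass-E 5, pass-S 66
  after 2 — PE[0][0] acc=27, pass-E 9, pass-S 27
  after 2 — PE[1][0] acc=81, pass-E 6, pass-S 81

register = 6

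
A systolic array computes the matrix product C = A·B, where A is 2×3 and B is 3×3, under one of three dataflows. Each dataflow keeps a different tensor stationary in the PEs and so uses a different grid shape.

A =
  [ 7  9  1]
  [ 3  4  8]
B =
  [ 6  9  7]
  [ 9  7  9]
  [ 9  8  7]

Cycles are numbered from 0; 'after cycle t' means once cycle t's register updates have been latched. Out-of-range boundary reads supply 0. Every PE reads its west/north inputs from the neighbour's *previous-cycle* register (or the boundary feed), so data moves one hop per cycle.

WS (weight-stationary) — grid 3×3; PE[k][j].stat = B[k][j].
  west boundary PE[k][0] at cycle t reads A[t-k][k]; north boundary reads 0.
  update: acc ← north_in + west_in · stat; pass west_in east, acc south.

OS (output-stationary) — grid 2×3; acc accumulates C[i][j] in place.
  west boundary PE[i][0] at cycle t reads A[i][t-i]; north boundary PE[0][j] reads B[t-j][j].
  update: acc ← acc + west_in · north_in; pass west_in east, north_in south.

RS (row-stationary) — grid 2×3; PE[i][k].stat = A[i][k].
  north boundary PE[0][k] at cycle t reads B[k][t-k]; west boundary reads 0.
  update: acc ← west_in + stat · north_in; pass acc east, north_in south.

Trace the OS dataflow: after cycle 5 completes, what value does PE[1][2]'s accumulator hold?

PE[1][2].acc = 113

OS 2×3: PE[1][2] cycle-by-cycle (with neighbour feeds):
  cycle 0: PE[0][2] → acc 0, east 0, south 0
  cycle 0: PE[1][1] → acc 0, east 0, south 0
  cycle 0: PE[1][2] → acc 0, east 0, south 0
  cycle 1: PE[0][2] → acc 0, east 0, south 0
  cycle 1: PE[1][1] → acc 0, east 0, south 0
  cycle 1: PE[1][2] → acc 0, east 0, south 0
  cycle 2: PE[0][2] → acc 49, east 7, south 7
  cycle 2: PE[1][1] → acc 27, east 3, south 9
  cycle 2: PE[1][2] → acc 0, east 0, south 0
  cycle 3: PE[0][2] → acc 130, east 9, south 9
  cycle 3: PE[1][1] → acc 55, east 4, south 7
  cycle 3: PE[1][2] → acc 21, east 3, south 7
  cycle 4: PE[0][2] → acc 137, east 1, south 7
  cycle 4: PE[1][1] → acc 119, east 8, south 8
  cycle 4: PE[1][2] → acc 57, east 4, south 9
  cycle 5: PE[0][2] → acc 137, east 0, south 0
  cycle 5: PE[1][1] → acc 119, east 0, south 0
  cycle 5: PE[1][2] → acc 113, east 8, south 7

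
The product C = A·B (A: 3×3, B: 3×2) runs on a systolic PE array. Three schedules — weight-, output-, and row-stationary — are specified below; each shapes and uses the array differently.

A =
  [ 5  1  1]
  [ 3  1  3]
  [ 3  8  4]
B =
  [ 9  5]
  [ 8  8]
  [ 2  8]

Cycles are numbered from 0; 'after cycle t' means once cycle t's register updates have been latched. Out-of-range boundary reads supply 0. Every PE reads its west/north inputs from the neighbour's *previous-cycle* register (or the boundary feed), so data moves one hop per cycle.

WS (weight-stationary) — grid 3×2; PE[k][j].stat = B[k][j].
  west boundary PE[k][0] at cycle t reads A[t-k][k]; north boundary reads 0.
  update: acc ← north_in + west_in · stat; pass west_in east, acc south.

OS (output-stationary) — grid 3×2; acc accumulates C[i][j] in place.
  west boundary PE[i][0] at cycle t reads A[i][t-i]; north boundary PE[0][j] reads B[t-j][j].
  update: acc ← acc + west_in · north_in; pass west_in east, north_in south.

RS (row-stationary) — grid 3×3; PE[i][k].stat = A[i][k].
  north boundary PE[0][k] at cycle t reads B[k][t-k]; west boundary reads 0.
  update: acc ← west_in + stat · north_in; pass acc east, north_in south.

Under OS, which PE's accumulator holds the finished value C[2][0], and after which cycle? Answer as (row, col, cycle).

OS: C[2][0] accumulates in PE[2][0]:
  cycle 0: PE[2][0] → acc 0, east 0, south 0
  cycle 1: PE[2][0] → acc 0, east 0, south 0
  cycle 2: PE[2][0] → acc 27, east 3, south 9
  cycle 3: PE[2][0] → acc 91, east 8, south 8
  cycle 4: PE[2][0] → acc 99, east 4, south 2

(row, col, cycle) = (2, 0, 4)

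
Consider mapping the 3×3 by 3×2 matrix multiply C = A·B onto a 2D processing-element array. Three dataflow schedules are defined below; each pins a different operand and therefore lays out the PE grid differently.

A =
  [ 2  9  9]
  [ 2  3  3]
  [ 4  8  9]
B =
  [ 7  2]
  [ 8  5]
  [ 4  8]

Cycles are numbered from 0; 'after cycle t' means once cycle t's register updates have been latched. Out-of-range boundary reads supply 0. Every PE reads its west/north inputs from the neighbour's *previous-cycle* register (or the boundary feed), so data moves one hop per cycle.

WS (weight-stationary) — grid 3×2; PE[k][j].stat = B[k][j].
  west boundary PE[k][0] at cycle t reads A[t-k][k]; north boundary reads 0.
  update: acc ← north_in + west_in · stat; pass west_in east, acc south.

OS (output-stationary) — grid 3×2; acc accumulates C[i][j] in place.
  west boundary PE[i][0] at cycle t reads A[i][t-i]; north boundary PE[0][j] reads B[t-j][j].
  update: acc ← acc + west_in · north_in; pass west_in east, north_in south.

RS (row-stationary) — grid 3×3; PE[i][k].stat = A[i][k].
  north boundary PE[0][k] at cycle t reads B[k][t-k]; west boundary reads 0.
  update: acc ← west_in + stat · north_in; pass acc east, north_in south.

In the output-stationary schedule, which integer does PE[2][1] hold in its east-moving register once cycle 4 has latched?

register = 8

OS on a 3×2 grid — tracing PE[2][1] and its feeders:
  [0] (1,1) acc=0 (h:0 v:0)
  [0] (2,0) acc=0 (h:0 v:0)
  [0] (2,1) acc=0 (h:0 v:0)
  [1] (1,1) acc=0 (h:0 v:0)
  [1] (2,0) acc=0 (h:0 v:0)
  [1] (2,1) acc=0 (h:0 v:0)
  [2] (1,1) acc=4 (h:2 v:2)
  [2] (2,0) acc=28 (h:4 v:7)
  [2] (2,1) acc=0 (h:0 v:0)
  [3] (1,1) acc=19 (h:3 v:5)
  [3] (2,0) acc=92 (h:8 v:8)
  [3] (2,1) acc=8 (h:4 v:2)
  [4] (1,1) acc=43 (h:3 v:8)
  [4] (2,0) acc=128 (h:9 v:4)
  [4] (2,1) acc=48 (h:8 v:5)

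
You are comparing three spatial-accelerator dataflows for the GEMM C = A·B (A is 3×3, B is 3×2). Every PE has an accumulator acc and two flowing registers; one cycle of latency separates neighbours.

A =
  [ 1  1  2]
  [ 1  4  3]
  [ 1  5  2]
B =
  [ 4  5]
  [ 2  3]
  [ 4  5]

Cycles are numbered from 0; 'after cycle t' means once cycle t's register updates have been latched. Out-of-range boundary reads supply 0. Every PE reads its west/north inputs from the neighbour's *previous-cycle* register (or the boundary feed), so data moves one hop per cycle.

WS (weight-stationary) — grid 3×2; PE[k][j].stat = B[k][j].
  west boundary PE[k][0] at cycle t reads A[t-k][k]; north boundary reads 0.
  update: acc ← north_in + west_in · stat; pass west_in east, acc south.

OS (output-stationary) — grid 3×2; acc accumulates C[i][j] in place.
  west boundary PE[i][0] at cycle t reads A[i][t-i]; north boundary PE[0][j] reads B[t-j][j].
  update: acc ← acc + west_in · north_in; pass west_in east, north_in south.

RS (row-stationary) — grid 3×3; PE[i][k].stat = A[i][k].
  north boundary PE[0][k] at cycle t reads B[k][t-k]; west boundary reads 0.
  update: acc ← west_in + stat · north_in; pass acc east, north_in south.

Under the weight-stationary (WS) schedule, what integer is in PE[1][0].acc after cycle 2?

PE[1][0].acc = 12

WS on a 3×2 grid — tracing PE[1][0] and its feeders:
  [0] (0,0) acc=4 (h:1 v:4)
  [0] (1,0) acc=0 (h:0 v:0)
  [1] (0,0) acc=4 (h:1 v:4)
  [1] (1,0) acc=6 (h:1 v:6)
  [2] (0,0) acc=4 (h:1 v:4)
  [2] (1,0) acc=12 (h:4 v:12)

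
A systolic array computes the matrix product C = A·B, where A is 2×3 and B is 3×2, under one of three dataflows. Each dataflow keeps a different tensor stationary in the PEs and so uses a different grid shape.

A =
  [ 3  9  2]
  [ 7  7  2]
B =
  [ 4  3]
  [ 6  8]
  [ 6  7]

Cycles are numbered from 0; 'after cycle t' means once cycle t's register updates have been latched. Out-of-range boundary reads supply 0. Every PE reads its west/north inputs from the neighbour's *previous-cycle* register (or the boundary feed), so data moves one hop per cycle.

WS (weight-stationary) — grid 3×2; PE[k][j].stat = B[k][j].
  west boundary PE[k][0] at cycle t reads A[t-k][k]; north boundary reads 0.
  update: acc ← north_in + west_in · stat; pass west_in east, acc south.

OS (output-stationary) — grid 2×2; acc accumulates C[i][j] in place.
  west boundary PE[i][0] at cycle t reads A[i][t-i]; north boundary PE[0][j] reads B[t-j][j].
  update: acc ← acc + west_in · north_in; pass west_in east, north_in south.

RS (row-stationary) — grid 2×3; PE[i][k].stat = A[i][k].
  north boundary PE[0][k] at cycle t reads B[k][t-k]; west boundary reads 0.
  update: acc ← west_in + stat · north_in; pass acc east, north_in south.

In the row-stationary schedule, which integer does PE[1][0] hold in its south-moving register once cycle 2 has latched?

RS 2×3: PE[1][0] cycle-by-cycle (with neighbour feeds):
  c0 r0c0: 12 / 12 / 4
  c0 r1c0: 0 / 0 / 0
  c1 r0c0: 9 / 9 / 3
  c1 r1c0: 28 / 28 / 4
  c2 r0c0: 0 / 0 / 0
  c2 r1c0: 21 / 21 / 3

register = 3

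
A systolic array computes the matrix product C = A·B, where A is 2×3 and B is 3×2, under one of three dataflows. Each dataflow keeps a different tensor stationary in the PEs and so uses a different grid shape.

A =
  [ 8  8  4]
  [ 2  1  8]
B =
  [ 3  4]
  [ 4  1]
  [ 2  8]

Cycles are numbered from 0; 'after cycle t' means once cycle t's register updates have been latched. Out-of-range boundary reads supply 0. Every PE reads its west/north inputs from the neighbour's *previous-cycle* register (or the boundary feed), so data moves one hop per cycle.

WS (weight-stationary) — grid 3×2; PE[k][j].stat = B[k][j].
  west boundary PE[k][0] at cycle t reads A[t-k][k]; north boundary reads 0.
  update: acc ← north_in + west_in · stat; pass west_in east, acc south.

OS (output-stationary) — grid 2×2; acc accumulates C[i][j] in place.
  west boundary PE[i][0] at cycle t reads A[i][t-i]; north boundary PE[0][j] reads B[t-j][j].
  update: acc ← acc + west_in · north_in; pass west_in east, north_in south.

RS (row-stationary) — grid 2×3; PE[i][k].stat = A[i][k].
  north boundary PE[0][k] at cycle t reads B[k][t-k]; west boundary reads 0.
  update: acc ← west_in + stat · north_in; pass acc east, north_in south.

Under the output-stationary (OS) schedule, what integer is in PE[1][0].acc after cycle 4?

OS on a 2×2 grid — tracing PE[1][0] and its feeders:
  t=0 PE[0][0]: acc=24 h=8 v=3
  t=0 PE[1][0]: acc=0 h=0 v=0
  t=1 PE[0][0]: acc=56 h=8 v=4
  t=1 PE[1][0]: acc=6 h=2 v=3
  t=2 PE[0][0]: acc=64 h=4 v=2
  t=2 PE[1][0]: acc=10 h=1 v=4
  t=3 PE[0][0]: acc=64 h=0 v=0
  t=3 PE[1][0]: acc=26 h=8 v=2
  t=4 PE[0][0]: acc=64 h=0 v=0
  t=4 PE[1][0]: acc=26 h=0 v=0

PE[1][0].acc = 26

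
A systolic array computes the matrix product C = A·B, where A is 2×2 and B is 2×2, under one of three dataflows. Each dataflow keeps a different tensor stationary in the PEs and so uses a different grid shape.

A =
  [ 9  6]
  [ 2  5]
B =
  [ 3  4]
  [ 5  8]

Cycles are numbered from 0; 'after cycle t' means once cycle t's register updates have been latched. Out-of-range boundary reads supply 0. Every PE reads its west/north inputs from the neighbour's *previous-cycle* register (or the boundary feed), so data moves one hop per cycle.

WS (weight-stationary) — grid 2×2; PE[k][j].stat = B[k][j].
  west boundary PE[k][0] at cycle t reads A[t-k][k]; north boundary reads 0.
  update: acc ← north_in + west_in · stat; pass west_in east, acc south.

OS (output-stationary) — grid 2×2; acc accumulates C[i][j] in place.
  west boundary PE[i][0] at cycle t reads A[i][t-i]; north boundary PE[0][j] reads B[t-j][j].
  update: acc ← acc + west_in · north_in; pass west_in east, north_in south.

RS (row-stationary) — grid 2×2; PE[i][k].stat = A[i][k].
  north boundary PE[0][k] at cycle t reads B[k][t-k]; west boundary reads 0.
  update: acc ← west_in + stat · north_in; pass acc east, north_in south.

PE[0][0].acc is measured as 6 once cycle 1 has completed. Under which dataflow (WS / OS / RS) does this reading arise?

— WS: 2×2; PE[0][0] trace:
  c0 r0c0: 27 / 9 / 27
  c1 r0c0: 6 / 2 / 6
— OS: 2×2; PE[0][0] trace:
  c0 r0c0: 27 / 9 / 3
  c1 r0c0: 57 / 6 / 5
— RS: 2×2; PE[0][0] trace:
  c0 r0c0: 27 / 27 / 3
  c1 r0c0: 36 / 36 / 4

dataflow = WS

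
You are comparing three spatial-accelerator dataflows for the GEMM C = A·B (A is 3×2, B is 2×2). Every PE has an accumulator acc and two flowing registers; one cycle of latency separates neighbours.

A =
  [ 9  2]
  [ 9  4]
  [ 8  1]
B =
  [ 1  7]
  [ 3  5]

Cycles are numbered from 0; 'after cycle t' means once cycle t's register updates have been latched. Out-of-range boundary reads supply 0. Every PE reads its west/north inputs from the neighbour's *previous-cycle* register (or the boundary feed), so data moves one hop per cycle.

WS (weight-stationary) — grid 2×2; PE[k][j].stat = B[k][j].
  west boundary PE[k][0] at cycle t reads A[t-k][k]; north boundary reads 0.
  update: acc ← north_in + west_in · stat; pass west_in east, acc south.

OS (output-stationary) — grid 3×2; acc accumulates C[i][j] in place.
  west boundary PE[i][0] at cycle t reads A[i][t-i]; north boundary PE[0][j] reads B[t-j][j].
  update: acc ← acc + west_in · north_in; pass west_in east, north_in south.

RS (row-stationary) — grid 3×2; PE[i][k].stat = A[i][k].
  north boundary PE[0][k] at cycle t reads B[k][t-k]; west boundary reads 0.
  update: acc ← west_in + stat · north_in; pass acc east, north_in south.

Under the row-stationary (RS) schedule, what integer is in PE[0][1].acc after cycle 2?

PE[0][1].acc = 73

RS on a 3×2 grid — tracing PE[0][1] and its feeders:
  cycle 0: PE[0][0] → acc 9, east 9, south 1
  cycle 0: PE[0][1] → acc 0, east 0, south 0
  cycle 1: PE[0][0] → acc 63, east 63, south 7
  cycle 1: PE[0][1] → acc 15, east 15, south 3
  cycle 2: PE[0][0] → acc 0, east 0, south 0
  cycle 2: PE[0][1] → acc 73, east 73, south 5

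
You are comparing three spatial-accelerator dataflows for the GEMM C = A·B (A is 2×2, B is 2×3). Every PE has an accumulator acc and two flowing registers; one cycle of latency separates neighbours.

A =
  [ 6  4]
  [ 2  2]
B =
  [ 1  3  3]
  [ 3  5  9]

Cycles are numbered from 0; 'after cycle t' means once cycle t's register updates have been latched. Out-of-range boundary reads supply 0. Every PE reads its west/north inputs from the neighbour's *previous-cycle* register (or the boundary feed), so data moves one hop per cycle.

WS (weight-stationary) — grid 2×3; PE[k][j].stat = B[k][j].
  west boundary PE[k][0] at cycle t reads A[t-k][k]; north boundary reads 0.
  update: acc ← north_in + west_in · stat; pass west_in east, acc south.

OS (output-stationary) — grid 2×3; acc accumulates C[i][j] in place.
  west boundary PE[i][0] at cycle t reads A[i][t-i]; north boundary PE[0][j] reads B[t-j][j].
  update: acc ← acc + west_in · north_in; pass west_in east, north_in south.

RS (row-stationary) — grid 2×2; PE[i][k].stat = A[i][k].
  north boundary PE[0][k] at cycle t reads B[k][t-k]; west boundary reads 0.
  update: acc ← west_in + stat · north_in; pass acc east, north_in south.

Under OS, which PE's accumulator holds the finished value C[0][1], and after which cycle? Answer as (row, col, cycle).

OS — PE[0][1] is where C[0][1] collects:
  t=0 PE[0][1]: acc=0 h=0 v=0
  t=1 PE[0][1]: acc=18 h=6 v=3
  t=2 PE[0][1]: acc=38 h=4 v=5

(row, col, cycle) = (0, 1, 2)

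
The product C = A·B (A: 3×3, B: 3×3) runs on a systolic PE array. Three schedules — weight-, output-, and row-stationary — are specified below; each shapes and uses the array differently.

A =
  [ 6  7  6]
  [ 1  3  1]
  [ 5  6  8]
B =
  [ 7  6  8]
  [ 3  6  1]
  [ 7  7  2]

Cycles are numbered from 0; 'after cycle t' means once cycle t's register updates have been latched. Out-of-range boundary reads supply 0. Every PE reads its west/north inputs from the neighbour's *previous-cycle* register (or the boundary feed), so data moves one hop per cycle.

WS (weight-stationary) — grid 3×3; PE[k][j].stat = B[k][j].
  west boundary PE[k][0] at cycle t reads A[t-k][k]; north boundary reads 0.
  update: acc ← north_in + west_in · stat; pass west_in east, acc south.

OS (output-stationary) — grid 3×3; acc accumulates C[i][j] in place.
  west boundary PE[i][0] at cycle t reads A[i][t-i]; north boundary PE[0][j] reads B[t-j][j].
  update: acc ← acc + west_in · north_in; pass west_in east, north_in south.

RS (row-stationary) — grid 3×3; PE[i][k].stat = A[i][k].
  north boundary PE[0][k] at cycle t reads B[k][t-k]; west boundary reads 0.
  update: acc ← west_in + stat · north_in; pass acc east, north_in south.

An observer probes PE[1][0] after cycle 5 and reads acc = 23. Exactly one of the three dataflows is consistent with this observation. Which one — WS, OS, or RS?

dataflow = OS

WS (3×3 grid), PE[1][0]:
  c0 r1c0: 0 / 0 / 0
  c1 r1c0: 63 / 7 / 63
  c2 r1c0: 16 / 3 / 16
  c3 r1c0: 53 / 6 / 53
  c4 r1c0: 0 / 0 / 0
  c5 r1c0: 0 / 0 / 0
OS (3×3 grid), PE[1][0]:
  c0 r1c0: 0 / 0 / 0
  c1 r1c0: 7 / 1 / 7
  c2 r1c0: 16 / 3 / 3
  c3 r1c0: 23 / 1 / 7
  c4 r1c0: 23 / 0 / 0
  c5 r1c0: 23 / 0 / 0
RS (3×3 grid), PE[1][0]:
  c0 r1c0: 0 / 0 / 0
  c1 r1c0: 7 / 7 / 7
  c2 r1c0: 6 / 6 / 6
  c3 r1c0: 8 / 8 / 8
  c4 r1c0: 0 / 0 / 0
  c5 r1c0: 0 / 0 / 0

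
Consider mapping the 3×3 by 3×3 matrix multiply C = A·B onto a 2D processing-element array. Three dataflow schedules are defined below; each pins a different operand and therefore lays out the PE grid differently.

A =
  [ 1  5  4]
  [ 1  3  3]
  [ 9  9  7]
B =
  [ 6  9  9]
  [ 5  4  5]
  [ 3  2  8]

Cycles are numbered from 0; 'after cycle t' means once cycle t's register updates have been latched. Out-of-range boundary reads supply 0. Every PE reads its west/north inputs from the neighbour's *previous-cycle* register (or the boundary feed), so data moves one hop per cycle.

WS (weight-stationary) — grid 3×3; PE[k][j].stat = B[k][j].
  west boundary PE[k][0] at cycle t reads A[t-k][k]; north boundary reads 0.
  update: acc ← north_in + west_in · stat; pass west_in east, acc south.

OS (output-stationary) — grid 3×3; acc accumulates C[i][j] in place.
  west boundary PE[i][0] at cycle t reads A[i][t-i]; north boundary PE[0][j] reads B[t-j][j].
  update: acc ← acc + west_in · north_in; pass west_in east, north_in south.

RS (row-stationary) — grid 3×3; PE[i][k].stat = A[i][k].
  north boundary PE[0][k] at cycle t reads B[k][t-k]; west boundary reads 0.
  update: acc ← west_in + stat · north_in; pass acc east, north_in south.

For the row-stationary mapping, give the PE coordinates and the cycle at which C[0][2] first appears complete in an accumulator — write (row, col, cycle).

(row, col, cycle) = (0, 2, 4)

RS — PE[0][2] is where C[0][2] collects:
  t=0 PE[0][2]: acc=0 h=0 v=0
  t=1 PE[0][2]: acc=0 h=0 v=0
  t=2 PE[0][2]: acc=43 h=43 v=3
  t=3 PE[0][2]: acc=37 h=37 v=2
  t=4 PE[0][2]: acc=66 h=66 v=8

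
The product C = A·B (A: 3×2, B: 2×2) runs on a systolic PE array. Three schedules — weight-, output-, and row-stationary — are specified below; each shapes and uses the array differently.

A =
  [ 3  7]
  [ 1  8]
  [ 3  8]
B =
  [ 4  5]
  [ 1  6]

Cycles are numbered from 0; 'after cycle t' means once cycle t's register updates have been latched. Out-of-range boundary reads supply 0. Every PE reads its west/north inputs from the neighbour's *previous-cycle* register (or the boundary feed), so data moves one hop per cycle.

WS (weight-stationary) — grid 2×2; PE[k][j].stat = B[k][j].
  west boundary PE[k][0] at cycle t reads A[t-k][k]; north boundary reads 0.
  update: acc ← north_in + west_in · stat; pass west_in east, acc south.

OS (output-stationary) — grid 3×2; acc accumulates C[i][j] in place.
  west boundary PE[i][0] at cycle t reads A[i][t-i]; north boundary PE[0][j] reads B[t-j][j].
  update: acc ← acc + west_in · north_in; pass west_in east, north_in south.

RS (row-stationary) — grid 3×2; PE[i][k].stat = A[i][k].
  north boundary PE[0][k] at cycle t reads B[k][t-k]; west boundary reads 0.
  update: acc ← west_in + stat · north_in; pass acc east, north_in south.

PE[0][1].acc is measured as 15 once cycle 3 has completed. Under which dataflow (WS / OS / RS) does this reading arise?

— WS: 2×2; PE[0][1] trace:
  after 0 — PE[0][1] acc=0, pass-E 0, pass-S 0
  after 1 — PE[0][1] acc=15, pass-E 3, pass-S 15
  after 2 — PE[0][1] acc=5, pass-E 1, pass-S 5
  after 3 — PE[0][1] acc=15, pass-E 3, pass-S 15
— OS: 3×2; PE[0][1] trace:
  after 0 — PE[0][1] acc=0, pass-E 0, pass-S 0
  after 1 — PE[0][1] acc=15, pass-E 3, pass-S 5
  after 2 — PE[0][1] acc=57, pass-E 7, pass-S 6
  after 3 — PE[0][1] acc=57, pass-E 0, pass-S 0
— RS: 3×2; PE[0][1] trace:
  after 0 — PE[0][1] acc=0, pass-E 0, pass-S 0
  after 1 — PE[0][1] acc=19, pass-E 19, pass-S 1
  after 2 — PE[0][1] acc=57, pass-E 57, pass-S 6
  after 3 — PE[0][1] acc=0, pass-E 0, pass-S 0

dataflow = WS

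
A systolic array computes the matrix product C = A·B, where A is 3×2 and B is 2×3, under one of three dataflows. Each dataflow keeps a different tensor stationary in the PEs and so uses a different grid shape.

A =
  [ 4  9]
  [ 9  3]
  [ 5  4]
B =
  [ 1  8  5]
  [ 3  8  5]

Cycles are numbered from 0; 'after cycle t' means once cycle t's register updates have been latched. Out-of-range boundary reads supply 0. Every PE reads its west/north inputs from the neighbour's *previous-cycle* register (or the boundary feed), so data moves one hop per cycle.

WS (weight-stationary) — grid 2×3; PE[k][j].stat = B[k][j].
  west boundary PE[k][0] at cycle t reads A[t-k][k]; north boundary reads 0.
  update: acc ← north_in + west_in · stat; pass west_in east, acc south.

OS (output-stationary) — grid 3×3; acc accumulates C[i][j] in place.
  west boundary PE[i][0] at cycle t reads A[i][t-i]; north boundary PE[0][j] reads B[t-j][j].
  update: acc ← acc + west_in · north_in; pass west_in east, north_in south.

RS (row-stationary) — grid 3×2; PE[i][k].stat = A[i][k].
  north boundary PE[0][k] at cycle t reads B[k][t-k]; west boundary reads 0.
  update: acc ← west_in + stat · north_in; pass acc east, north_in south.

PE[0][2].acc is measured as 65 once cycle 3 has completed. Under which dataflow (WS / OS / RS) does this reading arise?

— WS: 2×3; PE[0][2] trace:
  t=0 PE[0][2]: acc=0 h=0 v=0
  t=1 PE[0][2]: acc=0 h=0 v=0
  t=2 PE[0][2]: acc=20 h=4 v=20
  t=3 PE[0][2]: acc=45 h=9 v=45
— OS: 3×3; PE[0][2] trace:
  t=0 PE[0][2]: acc=0 h=0 v=0
  t=1 PE[0][2]: acc=0 h=0 v=0
  t=2 PE[0][2]: acc=20 h=4 v=5
  t=3 PE[0][2]: acc=65 h=9 v=5
— RS: 3×2 array has no PE[0][2].

dataflow = OS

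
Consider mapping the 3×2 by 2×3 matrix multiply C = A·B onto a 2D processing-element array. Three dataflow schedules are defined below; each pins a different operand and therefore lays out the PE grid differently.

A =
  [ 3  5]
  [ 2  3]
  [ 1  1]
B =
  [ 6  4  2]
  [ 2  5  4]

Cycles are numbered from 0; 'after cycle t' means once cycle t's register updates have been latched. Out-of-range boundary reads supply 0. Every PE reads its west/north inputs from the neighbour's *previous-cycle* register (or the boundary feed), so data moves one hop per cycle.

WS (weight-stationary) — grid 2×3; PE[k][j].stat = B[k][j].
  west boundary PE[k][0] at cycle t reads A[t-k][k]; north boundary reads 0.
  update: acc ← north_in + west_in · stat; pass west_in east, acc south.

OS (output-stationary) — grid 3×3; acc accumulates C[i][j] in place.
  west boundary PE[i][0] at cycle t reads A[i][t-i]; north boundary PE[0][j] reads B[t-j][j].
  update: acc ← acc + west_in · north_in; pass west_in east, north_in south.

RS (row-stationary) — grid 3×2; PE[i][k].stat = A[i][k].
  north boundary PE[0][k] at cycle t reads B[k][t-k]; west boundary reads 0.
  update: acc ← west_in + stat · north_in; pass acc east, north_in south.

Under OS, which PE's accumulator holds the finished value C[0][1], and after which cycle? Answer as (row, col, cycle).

OS — PE[0][1] is where C[0][1] collects:
  c0 r0c1: 0 / 0 / 0
  c1 r0c1: 12 / 3 / 4
  c2 r0c1: 37 / 5 / 5

(row, col, cycle) = (0, 1, 2)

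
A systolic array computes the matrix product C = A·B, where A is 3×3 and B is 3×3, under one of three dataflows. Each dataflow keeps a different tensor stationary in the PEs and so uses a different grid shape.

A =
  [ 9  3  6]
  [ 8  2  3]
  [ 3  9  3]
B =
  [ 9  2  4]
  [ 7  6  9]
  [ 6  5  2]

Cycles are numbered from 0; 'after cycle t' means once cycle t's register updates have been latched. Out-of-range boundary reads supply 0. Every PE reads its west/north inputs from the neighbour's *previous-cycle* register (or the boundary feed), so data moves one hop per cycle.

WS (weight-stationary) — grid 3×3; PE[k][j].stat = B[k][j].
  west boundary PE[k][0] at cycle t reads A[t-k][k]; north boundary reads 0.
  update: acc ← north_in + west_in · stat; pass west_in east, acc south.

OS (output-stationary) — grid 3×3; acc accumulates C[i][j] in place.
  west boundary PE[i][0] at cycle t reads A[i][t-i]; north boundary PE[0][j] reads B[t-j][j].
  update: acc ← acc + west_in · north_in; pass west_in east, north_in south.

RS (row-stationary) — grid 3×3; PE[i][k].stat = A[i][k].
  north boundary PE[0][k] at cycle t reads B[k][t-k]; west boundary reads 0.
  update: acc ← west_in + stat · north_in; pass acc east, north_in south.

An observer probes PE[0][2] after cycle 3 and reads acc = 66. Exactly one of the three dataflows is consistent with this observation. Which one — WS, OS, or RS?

dataflow = RS

WS [3×3] PE[0][2] across cycles:
  [0] (0,2) acc=0 (h:0 v:0)
  [1] (0,2) acc=0 (h:0 v:0)
  [2] (0,2) acc=36 (h:9 v:36)
  [3] (0,2) acc=32 (h:8 v:32)
OS [3×3] PE[0][2] across cycles:
  [0] (0,2) acc=0 (h:0 v:0)
  [1] (0,2) acc=0 (h:0 v:0)
  [2] (0,2) acc=36 (h:9 v:4)
  [3] (0,2) acc=63 (h:3 v:9)
RS [3×3] PE[0][2] across cycles:
  [0] (0,2) acc=0 (h:0 v:0)
  [1] (0,2) acc=0 (h:0 v:0)
  [2] (0,2) acc=138 (h:138 v:6)
  [3] (0,2) acc=66 (h:66 v:5)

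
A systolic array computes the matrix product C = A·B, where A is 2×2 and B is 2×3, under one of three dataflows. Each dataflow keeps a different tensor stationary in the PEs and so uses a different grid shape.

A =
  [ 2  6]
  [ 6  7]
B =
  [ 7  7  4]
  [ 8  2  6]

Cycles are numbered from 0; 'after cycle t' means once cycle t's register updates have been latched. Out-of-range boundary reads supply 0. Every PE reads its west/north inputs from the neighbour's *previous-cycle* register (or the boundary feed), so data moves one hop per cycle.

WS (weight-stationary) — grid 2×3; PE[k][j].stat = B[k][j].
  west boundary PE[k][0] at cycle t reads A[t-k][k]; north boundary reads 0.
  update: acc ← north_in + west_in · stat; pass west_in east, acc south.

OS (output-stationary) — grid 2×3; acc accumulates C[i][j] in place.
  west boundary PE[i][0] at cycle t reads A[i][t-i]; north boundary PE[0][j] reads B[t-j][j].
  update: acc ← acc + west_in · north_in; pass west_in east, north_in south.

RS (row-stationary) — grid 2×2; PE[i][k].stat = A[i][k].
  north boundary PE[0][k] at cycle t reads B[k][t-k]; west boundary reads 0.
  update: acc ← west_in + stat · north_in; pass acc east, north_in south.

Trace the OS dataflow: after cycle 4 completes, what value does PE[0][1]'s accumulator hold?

PE[0][1].acc = 26

OS (2×3). Following PE[0][1] plus its west/north inputs:
  c0 r0c0: 14 / 2 / 7
  c0 r0c1: 0 / 0 / 0
  c1 r0c0: 62 / 6 / 8
  c1 r0c1: 14 / 2 / 7
  c2 r0c0: 62 / 0 / 0
  c2 r0c1: 26 / 6 / 2
  c3 r0c0: 62 / 0 / 0
  c3 r0c1: 26 / 0 / 0
  c4 r0c0: 62 / 0 / 0
  c4 r0c1: 26 / 0 / 0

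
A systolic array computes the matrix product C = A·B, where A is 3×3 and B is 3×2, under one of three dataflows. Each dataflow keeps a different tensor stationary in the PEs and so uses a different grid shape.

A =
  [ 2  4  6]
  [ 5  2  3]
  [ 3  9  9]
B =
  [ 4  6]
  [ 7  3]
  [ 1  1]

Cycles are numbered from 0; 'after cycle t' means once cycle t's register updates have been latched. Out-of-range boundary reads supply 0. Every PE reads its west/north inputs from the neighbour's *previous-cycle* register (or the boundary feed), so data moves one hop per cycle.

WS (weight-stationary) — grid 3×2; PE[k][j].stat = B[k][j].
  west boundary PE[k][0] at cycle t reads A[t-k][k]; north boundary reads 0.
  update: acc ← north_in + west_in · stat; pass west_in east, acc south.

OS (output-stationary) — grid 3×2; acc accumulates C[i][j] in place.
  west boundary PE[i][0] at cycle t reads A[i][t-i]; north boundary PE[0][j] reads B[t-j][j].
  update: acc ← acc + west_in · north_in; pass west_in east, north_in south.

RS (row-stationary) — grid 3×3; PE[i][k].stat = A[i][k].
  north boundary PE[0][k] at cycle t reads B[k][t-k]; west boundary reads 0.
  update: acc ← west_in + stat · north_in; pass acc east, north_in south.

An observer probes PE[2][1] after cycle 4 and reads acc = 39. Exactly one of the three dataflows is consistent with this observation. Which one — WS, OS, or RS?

WS (3×2 grid), PE[2][1]:
  step 0 · PE2,1: acc=0; fwd→0 fwd↓0
  step 1 · PE2,1: acc=0; fwd→0 fwd↓0
  step 2 · PE2,1: acc=0; fwd→0 fwd↓0
  step 3 · PE2,1: acc=30; fwd→6 fwd↓30
  step 4 · PE2,1: acc=39; fwd→3 fwd↓39
OS (3×2 grid), PE[2][1]:
  step 0 · PE2,1: acc=0; fwd→0 fwd↓0
  step 1 · PE2,1: acc=0; fwd→0 fwd↓0
  step 2 · PE2,1: acc=0; fwd→0 fwd↓0
  step 3 · PE2,1: acc=18; fwd→3 fwd↓6
  step 4 · PE2,1: acc=45; fwd→9 fwd↓3
RS (3×3 grid), PE[2][1]:
  step 0 · PE2,1: acc=0; fwd→0 fwd↓0
  step 1 · PE2,1: acc=0; fwd→0 fwd↓0
  step 2 · PE2,1: acc=0; fwd→0 fwd↓0
  step 3 · PE2,1: acc=75; fwd→75 fwd↓7
  step 4 · PE2,1: acc=45; fwd→45 fwd↓3

dataflow = WS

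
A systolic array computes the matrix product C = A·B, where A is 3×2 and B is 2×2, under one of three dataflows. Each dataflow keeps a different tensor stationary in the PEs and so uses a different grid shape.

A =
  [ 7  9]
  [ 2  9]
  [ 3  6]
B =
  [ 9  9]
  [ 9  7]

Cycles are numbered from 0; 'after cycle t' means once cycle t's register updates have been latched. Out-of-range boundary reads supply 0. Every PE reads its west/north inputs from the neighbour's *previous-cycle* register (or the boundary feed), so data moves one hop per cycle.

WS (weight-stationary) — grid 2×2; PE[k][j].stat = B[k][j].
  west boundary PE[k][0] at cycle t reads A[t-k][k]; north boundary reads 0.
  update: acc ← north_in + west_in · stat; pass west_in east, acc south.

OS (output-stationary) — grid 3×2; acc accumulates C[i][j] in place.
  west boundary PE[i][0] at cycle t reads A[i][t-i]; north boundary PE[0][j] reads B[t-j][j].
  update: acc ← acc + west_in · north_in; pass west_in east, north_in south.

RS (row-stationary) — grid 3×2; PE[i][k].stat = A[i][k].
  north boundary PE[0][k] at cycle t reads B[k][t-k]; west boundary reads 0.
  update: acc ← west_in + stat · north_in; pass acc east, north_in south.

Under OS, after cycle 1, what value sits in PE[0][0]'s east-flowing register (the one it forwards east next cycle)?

OS 3×2: PE[0][0] cycle-by-cycle (with neighbour feeds):
  cycle 0: PE[0][0] → acc 63, east 7, south 9
  cycle 1: PE[0][0] → acc 144, east 9, south 9

register = 9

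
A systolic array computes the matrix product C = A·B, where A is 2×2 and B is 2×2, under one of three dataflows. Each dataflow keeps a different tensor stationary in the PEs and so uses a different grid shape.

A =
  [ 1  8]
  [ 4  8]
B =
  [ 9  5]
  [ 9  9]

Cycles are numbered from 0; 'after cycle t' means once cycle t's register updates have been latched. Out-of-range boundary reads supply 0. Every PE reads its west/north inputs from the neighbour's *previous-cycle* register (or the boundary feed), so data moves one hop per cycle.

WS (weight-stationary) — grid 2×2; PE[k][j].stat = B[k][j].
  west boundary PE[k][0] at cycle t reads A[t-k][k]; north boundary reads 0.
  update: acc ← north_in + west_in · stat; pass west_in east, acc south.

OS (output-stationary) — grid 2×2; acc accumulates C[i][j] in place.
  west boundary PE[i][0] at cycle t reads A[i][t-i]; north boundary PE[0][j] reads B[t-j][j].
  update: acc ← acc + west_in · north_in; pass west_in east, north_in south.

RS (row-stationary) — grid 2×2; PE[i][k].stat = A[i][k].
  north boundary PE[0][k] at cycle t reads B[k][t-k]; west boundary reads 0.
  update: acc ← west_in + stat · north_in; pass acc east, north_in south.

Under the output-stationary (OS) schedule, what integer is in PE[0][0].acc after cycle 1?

PE[0][0].acc = 81

OS 2×2: PE[0][0] cycle-by-cycle (with neighbour feeds):
  c0 r0c0: 9 / 1 / 9
  c1 r0c0: 81 / 8 / 9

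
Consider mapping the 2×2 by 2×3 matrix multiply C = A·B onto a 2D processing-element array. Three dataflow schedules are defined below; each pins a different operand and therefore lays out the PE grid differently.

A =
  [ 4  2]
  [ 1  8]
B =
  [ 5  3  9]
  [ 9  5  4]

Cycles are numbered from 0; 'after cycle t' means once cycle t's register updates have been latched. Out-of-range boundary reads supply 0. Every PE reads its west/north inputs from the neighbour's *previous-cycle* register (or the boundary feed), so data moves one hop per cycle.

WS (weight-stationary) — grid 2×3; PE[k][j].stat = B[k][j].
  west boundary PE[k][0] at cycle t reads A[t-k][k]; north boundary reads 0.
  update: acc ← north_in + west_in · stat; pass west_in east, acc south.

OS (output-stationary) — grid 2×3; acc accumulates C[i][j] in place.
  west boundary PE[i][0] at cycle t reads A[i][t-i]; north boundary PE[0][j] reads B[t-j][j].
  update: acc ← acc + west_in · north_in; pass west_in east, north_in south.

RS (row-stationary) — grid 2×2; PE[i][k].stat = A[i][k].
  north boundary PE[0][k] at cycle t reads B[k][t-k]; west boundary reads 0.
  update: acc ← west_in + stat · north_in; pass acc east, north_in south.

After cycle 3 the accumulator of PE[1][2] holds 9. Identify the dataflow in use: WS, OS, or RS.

Under WS (2×3), PE[1][2]:
  cycle 0: PE[1][2] → acc 0, east 0, south 0
  cycle 1: PE[1][2] → acc 0, east 0, south 0
  cycle 2: PE[1][2] → acc 0, east 0, south 0
  cycle 3: PE[1][2] → acc 44, east 2, south 44
Under OS (2×3), PE[1][2]:
  cycle 0: PE[1][2] → acc 0, east 0, south 0
  cycle 1: PE[1][2] → acc 0, east 0, south 0
  cycle 2: PE[1][2] → acc 0, east 0, south 0
  cycle 3: PE[1][2] → acc 9, east 1, south 9
— RS: 2×2 array has no PE[1][2].

dataflow = OS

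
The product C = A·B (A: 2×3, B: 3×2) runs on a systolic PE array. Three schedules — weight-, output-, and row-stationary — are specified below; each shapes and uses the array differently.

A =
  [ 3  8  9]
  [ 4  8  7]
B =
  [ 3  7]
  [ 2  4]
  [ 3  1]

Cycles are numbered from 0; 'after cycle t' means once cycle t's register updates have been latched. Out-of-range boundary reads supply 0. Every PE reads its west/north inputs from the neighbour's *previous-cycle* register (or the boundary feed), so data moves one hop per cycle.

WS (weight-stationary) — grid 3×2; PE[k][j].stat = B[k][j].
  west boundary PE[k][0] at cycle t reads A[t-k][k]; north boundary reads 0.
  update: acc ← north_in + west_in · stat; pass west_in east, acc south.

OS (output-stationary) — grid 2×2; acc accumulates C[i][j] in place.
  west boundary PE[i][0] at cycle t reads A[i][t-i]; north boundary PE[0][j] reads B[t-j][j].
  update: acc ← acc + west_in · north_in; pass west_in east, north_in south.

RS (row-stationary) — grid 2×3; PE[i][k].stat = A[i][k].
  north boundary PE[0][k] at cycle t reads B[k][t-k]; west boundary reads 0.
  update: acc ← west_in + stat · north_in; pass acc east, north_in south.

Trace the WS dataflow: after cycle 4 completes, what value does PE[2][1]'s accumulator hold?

PE[2][1].acc = 67

Tracing WS — 3×2 array, target PE[2][1]:
  [0] (1,1) acc=0 (h:0 v:0)
  [0] (2,0) acc=0 (h:0 v:0)
  [0] (2,1) acc=0 (h:0 v:0)
  [1] (1,1) acc=0 (h:0 v:0)
  [1] (2,0) acc=0 (h:0 v:0)
  [1] (2,1) acc=0 (h:0 v:0)
  [2] (1,1) acc=53 (h:8 v:53)
  [2] (2,0) acc=52 (h:9 v:52)
  [2] (2,1) acc=0 (h:0 v:0)
  [3] (1,1) acc=60 (h:8 v:60)
  [3] (2,0) acc=49 (h:7 v:49)
  [3] (2,1) acc=62 (h:9 v:62)
  [4] (1,1) acc=0 (h:0 v:0)
  [4] (2,0) acc=0 (h:0 v:0)
  [4] (2,1) acc=67 (h:7 v:67)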